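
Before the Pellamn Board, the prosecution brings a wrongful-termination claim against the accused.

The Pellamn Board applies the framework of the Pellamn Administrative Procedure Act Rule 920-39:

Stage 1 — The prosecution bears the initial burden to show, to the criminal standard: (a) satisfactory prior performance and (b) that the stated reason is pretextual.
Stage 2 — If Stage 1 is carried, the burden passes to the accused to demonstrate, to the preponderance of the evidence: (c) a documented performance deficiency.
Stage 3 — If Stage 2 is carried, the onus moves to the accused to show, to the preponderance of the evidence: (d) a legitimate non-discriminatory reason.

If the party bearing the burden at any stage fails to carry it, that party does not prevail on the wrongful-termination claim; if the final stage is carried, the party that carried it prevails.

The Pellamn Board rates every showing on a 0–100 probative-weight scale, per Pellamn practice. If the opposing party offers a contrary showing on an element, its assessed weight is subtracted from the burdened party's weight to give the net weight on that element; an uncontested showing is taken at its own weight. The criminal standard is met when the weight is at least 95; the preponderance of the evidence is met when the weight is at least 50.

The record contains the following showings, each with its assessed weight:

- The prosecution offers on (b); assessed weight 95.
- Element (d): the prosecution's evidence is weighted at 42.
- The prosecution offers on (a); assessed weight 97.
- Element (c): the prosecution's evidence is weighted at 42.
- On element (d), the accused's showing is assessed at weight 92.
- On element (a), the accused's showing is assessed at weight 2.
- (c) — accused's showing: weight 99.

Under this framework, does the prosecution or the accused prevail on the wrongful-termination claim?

accused

Stage 1 — burden on prosecution; standard: the criminal standard (weight is at least 95).
    (a): 97 − 2 = 95 ≥ 95 [met]
    (b): 95 ≥ 95 [met]
  All elements met. The burden passes to the accused.
Stage 2 — burden on accused; standard: the preponderance of the evidence (weight is at least 50).
    (c): 99 − 42 = 57 ≥ 50 [met]
  Stage 2 is satisfied; the accused continues to bear the burden.
Stage 3 — burden on accused; standard: the preponderance of the evidence (weight is at least 50).
    (d): 92 − 42 = 50 ≥ 50 [met]
  The accused carries the last stage.
With every stage satisfied, the accused prevails.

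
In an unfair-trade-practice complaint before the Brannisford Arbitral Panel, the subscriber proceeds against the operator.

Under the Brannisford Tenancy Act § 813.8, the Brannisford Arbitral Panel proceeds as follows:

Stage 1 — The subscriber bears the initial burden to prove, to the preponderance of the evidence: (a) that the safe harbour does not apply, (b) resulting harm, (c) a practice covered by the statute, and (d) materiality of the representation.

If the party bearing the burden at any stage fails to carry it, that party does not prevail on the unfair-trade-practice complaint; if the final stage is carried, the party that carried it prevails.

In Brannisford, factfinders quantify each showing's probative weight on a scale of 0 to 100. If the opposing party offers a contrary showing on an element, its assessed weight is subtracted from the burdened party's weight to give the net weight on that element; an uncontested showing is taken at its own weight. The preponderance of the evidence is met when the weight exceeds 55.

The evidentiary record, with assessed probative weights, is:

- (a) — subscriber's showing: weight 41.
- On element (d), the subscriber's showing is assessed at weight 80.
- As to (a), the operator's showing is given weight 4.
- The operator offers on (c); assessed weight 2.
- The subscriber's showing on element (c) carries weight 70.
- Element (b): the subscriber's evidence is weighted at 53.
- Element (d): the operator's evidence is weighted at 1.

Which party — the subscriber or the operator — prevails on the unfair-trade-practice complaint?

operator

Stage 1 (subscriber, the preponderance of the evidence, weight exceeds 55): (a) net 41−4=37 ≤ 55 — fails; (b) 53 ≤ 55 — fails; (c) net 70−2=68 > 55 — meets; (d) net 80−1=79 > 55 — meets.
  The subscriber does not carry Stage 1.
The operator prevails.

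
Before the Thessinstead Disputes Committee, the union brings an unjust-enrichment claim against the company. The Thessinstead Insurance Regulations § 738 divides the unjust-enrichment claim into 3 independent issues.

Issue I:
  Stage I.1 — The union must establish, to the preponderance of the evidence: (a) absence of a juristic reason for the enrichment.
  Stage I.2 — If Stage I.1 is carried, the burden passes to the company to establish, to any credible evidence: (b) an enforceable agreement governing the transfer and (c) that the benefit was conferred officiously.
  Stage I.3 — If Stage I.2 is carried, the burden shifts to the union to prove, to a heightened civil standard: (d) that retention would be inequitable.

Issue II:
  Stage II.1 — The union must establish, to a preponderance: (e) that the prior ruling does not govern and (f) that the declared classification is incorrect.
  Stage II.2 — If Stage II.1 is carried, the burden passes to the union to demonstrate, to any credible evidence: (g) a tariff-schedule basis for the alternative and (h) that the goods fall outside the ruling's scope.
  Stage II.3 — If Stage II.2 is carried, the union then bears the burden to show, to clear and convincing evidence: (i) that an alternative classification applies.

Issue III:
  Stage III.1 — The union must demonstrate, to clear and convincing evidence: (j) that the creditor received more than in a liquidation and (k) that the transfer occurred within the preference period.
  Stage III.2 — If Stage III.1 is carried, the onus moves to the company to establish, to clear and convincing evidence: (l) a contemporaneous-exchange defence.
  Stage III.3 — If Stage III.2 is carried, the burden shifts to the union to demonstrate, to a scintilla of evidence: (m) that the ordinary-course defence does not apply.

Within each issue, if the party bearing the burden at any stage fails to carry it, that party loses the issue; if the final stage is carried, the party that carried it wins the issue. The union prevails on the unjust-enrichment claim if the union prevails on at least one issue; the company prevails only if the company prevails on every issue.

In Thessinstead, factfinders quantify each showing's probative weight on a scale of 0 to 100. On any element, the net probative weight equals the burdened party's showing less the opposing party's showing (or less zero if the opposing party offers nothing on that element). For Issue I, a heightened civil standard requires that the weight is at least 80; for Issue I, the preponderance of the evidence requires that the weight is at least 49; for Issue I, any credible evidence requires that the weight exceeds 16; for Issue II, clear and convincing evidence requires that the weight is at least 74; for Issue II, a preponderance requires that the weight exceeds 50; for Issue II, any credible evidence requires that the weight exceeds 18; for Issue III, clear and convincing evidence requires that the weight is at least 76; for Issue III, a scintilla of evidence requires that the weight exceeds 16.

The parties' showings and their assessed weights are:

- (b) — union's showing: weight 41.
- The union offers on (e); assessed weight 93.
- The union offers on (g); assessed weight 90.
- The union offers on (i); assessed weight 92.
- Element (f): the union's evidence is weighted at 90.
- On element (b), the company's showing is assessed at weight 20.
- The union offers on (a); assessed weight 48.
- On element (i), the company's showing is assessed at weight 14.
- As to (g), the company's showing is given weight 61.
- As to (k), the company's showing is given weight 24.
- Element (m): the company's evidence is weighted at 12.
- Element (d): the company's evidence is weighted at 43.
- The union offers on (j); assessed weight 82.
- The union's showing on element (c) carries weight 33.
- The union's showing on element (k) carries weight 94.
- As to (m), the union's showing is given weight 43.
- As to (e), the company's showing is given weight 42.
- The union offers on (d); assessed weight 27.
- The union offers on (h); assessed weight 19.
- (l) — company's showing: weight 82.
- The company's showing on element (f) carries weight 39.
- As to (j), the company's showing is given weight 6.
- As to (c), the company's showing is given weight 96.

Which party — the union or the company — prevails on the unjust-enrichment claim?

— Issue I —
At Stage I.1 the union must meet the preponderance of the evidence (weight is at least 49): on (a) the weight is 48, < 49, so (a) does not meet the standard.
  Stage I.1 not carried; the union fails its burden.
The company prevails on this issue.
— Issue II —
Stage II.1 — burden on union; standard: a preponderance (weight exceeds 50).
    (e): 93 − 42 = 51 > 50 [met]
    (f): 90 − 39 = 51 > 50 [met]
  Stage II.1 is satisfied; the union continues to bear the burden.
Stage II.2 — burden on union; standard: any credible evidence (weight exceeds 18).
    (g): 90 − 61 = 29 > 18 [met]
    (h): 19 > 18 [met]
  Stage II.2 carried; the burden remains with the union.
Stage II.3 — burden on union; standard: clear and convincing evidence (weight is at least 74).
    (i): 92 − 14 = 78 ≥ 74 [met]
  Stage II.3 carried; the final stage is satisfied.
All stages carried — the union prevails on this issue.
— Issue III —
Stage III.1 (union, clear and convincing evidence, weight is at least 76): (j) net 82−6=76 ≥ 76 — meets; (k) net 94−24=70 < 76 — fails.
  Stage III.1 not carried; the union fails its burden.
So the company prevails on this issue.
Per-issue: Issue I → company; Issue II → union; Issue III → company. The union must prevail on at least one issue; overall, the union prevails.

union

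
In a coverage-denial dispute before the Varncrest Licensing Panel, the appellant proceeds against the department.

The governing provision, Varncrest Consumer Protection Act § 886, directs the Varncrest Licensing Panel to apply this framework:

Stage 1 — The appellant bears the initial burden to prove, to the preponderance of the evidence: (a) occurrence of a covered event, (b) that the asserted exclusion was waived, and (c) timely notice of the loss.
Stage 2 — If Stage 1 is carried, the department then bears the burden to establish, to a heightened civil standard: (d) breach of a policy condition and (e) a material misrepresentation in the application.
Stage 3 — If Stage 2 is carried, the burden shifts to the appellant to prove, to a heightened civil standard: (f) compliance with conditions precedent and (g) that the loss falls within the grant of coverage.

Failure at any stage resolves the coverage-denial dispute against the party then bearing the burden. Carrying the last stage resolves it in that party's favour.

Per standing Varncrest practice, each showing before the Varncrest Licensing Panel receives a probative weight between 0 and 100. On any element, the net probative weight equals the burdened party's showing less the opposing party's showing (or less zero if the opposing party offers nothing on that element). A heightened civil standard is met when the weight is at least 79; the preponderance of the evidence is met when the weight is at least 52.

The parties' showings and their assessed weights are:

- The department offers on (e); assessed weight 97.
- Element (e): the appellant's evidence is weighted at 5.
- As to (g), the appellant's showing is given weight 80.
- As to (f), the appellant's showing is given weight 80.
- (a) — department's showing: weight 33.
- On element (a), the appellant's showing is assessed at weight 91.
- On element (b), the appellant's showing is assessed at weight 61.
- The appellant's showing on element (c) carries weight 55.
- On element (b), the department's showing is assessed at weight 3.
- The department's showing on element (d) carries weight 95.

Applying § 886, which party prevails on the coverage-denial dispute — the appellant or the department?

At Stage 1 the appellant must meet the preponderance of the evidence (weight is at least 52): on (a) the weight is 91 less the opposing 33 gives net 58, ≥ 52, so (a) meets the standard; on (b) the weight is 61 less the opposing 3 gives net 58, which does reach 52, so (b) meets the standard; on (c) the weight is 55, ≥ 52, so (c) meets the standard.
  Stage 1 carried; the burden shifts to the department.
At Stage 2 the department must meet a heightened civil standard (weight is at least 79): on (d) the weight is 95, which does reach 79, so (d) meets the standard; on (e) the weight is 97 less the opposing 5 gives net 92, ≥ 79, so (e) meets the standard.
  Stage 2 is satisfied; the onus moves to the appellant.
At Stage 3 the appellant must meet a heightened civil standard (weight is at least 79): on (f) the weight is 80, which does reach 79, so (f) meets the standard; on (g) the weight is 80, ≥ 79, so (g) meets the standard.
  Stage 3 carried; the final stage is satisfied.
Every stage carried; the appellant prevails.

appellant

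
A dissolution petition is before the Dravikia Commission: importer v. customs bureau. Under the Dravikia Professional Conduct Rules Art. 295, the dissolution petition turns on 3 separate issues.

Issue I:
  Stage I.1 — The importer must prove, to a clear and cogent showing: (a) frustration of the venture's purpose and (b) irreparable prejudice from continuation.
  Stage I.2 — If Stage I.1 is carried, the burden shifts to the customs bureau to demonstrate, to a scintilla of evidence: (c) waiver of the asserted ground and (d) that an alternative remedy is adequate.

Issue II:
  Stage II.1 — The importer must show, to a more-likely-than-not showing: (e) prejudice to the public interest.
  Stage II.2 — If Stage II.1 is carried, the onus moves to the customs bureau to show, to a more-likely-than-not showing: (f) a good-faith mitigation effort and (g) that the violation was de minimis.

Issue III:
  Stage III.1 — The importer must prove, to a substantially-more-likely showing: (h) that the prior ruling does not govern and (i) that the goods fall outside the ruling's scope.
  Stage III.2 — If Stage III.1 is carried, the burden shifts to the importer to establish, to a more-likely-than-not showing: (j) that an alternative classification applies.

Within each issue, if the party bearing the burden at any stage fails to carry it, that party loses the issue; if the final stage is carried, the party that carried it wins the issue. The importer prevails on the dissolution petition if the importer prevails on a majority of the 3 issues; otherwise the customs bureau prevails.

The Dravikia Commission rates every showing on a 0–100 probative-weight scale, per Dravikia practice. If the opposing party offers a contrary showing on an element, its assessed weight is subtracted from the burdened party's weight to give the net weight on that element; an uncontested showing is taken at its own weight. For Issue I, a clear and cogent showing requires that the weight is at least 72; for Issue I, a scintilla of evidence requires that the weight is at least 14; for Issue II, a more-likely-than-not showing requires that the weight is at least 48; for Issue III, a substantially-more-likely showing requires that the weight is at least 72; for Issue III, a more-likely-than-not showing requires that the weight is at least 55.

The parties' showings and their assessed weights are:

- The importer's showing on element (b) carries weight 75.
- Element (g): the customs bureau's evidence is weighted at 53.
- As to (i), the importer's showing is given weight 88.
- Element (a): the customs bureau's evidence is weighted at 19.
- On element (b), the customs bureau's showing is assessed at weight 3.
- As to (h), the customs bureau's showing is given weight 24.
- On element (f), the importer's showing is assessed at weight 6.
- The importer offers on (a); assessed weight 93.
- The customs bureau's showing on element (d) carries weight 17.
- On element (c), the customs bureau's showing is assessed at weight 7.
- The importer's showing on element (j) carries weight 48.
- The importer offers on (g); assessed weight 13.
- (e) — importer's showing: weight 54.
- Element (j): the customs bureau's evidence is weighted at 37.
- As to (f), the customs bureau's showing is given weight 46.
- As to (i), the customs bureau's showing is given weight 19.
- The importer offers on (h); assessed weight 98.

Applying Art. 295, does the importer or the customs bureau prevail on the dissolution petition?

importer

— Issue I —
Stage I.1 (importer, a clear and cogent showing, weight is at least 72): (a) net 93−19=74 ≥ 72 — meets; (b) net 75−3=72 ≥ 72 — meets.
  The importer carries Stage I.1; the customs bureau now bears the burden.
Stage I.2 (customs bureau, a scintilla of evidence, weight is at least 14): (c) 7 < 14 — fails; (d) 17 ≥ 14 — meets.
  Stage I.2 not carried; the customs bureau fails its burden.
The analysis ends at Stage I.2; the importer prevails on this issue.
— Issue II —
At Stage II.1 the importer must meet a more-likely-than-not showing (weight is at least 48): on (e) the weight is 54, which does reach 48, so (e) meets the standard.
  The importer carries Stage II.1; the customs bureau now bears the burden.
At Stage II.2 the customs bureau must meet a more-likely-than-not showing (weight is at least 48): on (f) the weight is 46 less the opposing 6 gives net 40, which does not reach 48, so (f) does not meet the standard; on (g) the weight is 53 less the opposing 13 gives net 40, which does not reach 48, so (g) does not meet the standard.
  Stage II.2 not carried; the customs bureau fails its burden.
The analysis ends at Stage II.2; the importer prevails on this issue.
— Issue III —
Stage III.1 — burden on importer; standard: a substantially-more-likely showing (weight is at least 72).
    (h): 98 − 24 = 74 ≥ 72 [met]
    (i): 88 − 19 = 69 < 72 [not met]
  The importer does not carry Stage III.1.
The analysis ends at Stage III.1; the customs bureau prevails on this issue.
Per-issue: Issue I → importer; Issue II → importer; Issue III → customs bureau. The importer must prevail on a majority of issues; overall, the importer prevails.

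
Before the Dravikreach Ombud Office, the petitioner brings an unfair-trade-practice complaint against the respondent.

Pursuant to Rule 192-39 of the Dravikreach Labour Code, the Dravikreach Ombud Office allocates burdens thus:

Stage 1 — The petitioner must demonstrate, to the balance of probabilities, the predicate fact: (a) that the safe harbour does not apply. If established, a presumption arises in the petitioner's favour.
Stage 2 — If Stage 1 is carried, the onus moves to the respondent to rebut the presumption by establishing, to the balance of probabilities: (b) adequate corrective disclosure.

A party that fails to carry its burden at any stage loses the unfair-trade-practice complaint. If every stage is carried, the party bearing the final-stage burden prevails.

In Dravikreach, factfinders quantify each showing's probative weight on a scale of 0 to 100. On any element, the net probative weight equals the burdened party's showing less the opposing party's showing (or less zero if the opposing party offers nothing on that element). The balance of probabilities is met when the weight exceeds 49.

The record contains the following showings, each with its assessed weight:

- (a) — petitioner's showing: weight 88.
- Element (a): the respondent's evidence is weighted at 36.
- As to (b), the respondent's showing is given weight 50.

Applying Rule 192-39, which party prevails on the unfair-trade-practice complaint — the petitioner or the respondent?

respondent

At Stage 1 the petitioner must meet the balance of probabilities (weight exceeds 49): on (a) the weight is 88 less the opposing 36 gives net 52, > 49, so (a) meets the standard.
  The petitioner carries Stage 1; the respondent now bears the burden.
At Stage 2 the respondent must meet the balance of probabilities (weight exceeds 49): on (b) the weight is 50, > 49, so (b) meets the standard.
  All elements met at the final stage.
Every stage carried; the respondent prevails.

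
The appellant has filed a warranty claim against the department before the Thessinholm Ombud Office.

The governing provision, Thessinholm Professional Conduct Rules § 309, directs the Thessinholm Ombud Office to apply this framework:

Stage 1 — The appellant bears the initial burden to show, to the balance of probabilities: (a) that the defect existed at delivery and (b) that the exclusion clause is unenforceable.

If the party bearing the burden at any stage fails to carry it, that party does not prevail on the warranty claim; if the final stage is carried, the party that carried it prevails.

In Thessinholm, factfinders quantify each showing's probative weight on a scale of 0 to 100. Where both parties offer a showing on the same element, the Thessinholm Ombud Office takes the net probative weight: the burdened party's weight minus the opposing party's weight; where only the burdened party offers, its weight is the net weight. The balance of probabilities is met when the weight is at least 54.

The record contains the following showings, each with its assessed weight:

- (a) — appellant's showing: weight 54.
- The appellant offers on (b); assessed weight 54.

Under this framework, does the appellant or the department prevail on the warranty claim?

appellant

At Stage 1 the appellant must meet the balance of probabilities (weight is at least 54): on (a) the weight is 54, which does reach 54, so (a) meets the standard; on (b) the weight is 54, ≥ 54, so (b) meets the standard.
  All elements met at the final stage.
With every stage satisfied, the appellant prevails.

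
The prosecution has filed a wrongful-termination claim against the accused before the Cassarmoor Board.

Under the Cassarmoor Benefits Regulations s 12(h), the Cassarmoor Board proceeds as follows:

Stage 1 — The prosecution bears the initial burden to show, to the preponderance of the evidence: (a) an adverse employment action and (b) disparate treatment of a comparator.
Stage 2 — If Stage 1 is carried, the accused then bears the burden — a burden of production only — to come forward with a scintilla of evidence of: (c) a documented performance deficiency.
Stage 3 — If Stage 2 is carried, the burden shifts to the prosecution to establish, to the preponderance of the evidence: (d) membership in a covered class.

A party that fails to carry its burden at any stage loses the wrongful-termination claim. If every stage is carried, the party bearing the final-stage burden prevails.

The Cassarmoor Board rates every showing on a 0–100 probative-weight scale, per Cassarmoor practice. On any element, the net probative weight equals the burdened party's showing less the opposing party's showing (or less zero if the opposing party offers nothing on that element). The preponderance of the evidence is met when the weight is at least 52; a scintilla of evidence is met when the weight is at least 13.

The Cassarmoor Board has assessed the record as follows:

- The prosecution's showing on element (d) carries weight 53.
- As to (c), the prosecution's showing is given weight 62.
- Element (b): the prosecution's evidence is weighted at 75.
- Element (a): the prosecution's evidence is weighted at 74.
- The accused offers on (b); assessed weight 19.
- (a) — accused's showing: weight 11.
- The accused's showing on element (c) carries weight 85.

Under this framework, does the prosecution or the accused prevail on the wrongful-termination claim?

At Stage 1 the prosecution must meet the preponderance of the evidence (weight is at least 52): on (a) the weight is 74 less the opposing 11 gives net 63, which does reach 52, so (a) meets the standard; on (b) the weight is 75 less the opposing 19 gives net 56, ≥ 52, so (b) meets the standard.
  All elements met. The burden passes to the accused.
At Stage 2 the accused must meet a scintilla of evidence (weight is at least 13): on (c) the weight is 85 less the opposing 62 gives net 23, ≥ 13, so (c) meets the standard.
  Stage 2 carried; the burden shifts to the prosecution.
At Stage 3 the prosecution must meet the preponderance of the evidence (weight is at least 52): on (d) the weight is 53, ≥ 52, so (d) meets the standard.
  Stage 3 carried; the final stage is satisfied.
With every stage satisfied, the prosecution prevails.

prosecution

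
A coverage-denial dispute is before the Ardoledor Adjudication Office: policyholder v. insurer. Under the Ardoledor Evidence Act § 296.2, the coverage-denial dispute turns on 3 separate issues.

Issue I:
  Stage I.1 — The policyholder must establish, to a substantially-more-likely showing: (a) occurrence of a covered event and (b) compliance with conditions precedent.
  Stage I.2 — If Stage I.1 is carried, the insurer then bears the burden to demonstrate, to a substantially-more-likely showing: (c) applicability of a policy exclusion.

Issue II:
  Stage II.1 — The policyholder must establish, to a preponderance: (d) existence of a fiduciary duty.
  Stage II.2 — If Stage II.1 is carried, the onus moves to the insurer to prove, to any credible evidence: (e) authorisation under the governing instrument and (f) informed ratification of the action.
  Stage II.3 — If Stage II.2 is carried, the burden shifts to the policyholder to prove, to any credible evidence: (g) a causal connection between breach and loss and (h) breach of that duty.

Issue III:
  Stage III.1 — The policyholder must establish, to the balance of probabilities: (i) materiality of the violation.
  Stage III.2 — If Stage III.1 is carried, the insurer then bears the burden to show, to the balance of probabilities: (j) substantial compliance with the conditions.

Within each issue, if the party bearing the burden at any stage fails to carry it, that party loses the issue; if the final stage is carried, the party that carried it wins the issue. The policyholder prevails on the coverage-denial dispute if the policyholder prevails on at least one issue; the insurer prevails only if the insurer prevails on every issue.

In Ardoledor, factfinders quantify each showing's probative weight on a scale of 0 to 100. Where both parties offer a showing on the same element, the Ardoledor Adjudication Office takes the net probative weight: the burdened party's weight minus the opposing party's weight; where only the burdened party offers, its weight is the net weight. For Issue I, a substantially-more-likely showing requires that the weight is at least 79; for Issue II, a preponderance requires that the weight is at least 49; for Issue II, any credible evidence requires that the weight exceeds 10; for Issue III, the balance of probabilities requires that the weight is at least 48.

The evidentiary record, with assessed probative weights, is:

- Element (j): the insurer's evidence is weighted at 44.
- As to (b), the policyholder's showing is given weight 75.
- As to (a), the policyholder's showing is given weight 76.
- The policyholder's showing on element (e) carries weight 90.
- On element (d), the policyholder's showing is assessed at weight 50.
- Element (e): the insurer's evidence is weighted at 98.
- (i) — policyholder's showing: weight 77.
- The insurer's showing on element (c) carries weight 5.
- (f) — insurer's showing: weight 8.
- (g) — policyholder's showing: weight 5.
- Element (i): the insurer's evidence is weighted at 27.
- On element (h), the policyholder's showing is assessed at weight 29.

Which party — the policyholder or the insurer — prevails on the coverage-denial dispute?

— Issue I —
Stage I.1 (policyholder, a substantially-more-likely showing, weight is at least 79): (a) 76 < 79 — fails; (b) 75 < 79 — fails.
  Not every element is met, so the policyholder fails to carry Stage I.1.
The analysis ends at Stage I.1; the insurer prevails on this issue.
— Issue II —
At Stage II.1 the policyholder must meet a preponderance (weight is at least 49): on (d) the weight is 50, which does reach 49, so (d) meets the standard.
  Stage II.1 is satisfied; the onus moves to the insurer.
At Stage II.2 the insurer must meet any credible evidence (weight exceeds 10): on (e) the weight is 98 less the opposing 90 gives net 8, which does not exceed 10, so (e) does not meet the standard; on (f) the weight is 8, ≤ 10, so (f) does not meet the standard.
  Not every element is met, so the insurer fails to carry Stage II.2.
The policyholder prevails on this issue.
— Issue III —
At Stage III.1 the policyholder must meet the balance of probabilities (weight is at least 48): on (i) the weight is 77 less the opposing 27 gives net 50, ≥ 48, so (i) meets the standard.
  Stage III.1 is satisfied; the onus moves to the insurer.
At Stage III.2 the insurer must meet the balance of probabilities (weight is at least 48): on (j) the weight is 44, < 48, so (j) does not meet the standard.
  Stage III.2 not carried; the insurer fails its burden.
The analysis ends at Stage III.2; the policyholder prevails on this issue.
Per-issue: Issue I → insurer; Issue II → policyholder; Issue III → policyholder. The policyholder must prevail on at least one issue; overall, the policyholder prevails.

policyholder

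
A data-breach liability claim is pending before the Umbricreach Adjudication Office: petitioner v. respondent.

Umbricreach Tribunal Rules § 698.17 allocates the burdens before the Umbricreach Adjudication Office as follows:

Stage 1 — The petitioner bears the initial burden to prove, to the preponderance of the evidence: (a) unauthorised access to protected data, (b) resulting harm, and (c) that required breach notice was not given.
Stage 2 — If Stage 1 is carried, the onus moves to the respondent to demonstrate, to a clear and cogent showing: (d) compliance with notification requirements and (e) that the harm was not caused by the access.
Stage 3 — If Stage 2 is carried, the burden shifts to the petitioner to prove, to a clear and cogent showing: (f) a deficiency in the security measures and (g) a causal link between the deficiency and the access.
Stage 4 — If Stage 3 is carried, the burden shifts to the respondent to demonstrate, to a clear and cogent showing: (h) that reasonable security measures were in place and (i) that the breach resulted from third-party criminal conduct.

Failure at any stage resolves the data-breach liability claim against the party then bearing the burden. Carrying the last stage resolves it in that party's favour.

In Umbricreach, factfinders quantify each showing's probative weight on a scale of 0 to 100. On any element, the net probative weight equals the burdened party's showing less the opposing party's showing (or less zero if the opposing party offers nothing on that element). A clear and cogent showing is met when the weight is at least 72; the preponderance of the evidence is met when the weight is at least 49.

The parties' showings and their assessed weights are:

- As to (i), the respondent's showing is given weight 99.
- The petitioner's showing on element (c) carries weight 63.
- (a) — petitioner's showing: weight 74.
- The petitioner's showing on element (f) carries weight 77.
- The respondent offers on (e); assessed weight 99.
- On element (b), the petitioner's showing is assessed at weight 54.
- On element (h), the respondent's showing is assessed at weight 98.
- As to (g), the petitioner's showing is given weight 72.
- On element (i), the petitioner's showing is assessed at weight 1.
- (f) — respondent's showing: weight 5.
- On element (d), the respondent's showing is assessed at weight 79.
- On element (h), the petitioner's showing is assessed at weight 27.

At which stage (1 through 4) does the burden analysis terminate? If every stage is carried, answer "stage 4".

stage 4

Stage 1 (petitioner, the preponderance of the evidence, weight is at least 49): (a) 74 ≥ 49 — meets; (b) 54 ≥ 49 — meets; (c) 63 ≥ 49 — meets.
  All elements met. The burden passes to the respondent.
Stage 2 (respondent, a clear and cogent showing, weight is at least 72): (d) 79 ≥ 72 — meets; (e) 99 ≥ 72 — meets.
  The respondent carries Stage 2; the petitioner now bears the burden.
Stage 3 (petitioner, a clear and cogent showing, weight is at least 72): (f) net 77−5=72 ≥ 72 — meets; (g) 72 ≥ 72 — meets.
  The petitioner carries Stage 3; the respondent now bears the burden.
Stage 4 (respondent, a clear and cogent showing, weight is at least 72): (h) net 98−27=71 < 72 — fails; (i) net 99−1=98 ≥ 72 — meets.
  Not every element is met, so the respondent fails to carry Stage 4.
So the petitioner prevails.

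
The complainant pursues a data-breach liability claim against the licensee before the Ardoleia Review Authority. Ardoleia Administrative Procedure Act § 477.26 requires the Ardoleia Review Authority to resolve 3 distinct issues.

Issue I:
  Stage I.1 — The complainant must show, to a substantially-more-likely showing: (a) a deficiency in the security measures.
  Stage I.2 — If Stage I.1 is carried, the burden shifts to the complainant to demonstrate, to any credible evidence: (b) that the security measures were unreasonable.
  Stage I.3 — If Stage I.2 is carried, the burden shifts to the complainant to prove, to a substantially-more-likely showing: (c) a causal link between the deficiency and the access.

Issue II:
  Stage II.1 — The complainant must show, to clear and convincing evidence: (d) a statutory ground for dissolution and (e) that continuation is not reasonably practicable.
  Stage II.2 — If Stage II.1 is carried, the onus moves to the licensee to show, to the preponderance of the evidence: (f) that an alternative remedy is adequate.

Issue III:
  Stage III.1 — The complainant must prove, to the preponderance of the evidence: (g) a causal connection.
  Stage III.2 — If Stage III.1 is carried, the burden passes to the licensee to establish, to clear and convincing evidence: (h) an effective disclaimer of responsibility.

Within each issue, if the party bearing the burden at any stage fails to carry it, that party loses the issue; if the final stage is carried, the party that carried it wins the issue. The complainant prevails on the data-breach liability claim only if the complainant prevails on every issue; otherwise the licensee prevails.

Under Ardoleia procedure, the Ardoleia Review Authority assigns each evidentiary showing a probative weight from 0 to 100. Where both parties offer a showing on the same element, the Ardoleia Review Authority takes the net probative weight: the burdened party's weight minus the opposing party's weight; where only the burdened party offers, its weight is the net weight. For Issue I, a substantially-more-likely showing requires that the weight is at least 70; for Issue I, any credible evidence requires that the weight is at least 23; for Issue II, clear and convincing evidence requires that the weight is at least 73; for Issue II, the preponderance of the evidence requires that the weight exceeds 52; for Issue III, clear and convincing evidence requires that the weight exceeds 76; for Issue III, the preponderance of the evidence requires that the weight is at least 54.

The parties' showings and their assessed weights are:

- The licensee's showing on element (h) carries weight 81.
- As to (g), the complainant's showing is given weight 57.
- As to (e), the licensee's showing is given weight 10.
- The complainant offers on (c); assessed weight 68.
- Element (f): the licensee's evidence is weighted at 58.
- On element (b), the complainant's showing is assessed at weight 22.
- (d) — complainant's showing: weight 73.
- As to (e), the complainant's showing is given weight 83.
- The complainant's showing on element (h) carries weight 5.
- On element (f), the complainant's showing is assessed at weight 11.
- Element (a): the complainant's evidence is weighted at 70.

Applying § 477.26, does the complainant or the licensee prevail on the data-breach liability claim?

— Issue I —
At Stage I.1 the complainant must meet a substantially-more-likely showing (weight is at least 70): on (a) the weight is 70, which does reach 70, so (a) meets the standard.
  All elements met. The complainant retains the burden for Stage I.2.
At Stage I.2 the complainant must meet any credible evidence (weight is at least 23): on (b) the weight is 22, which does not reach 23, so (b) does not meet the standard.
  The complainant does not carry Stage I.2.
The analysis ends at Stage I.2; the licensee prevails on this issue.
— Issue II —
At Stage II.1 the complainant must meet clear and convincing evidence (weight is at least 73): on (d) the weight is 73, ≥ 73, so (d) meets the standard; on (e) the weight is 83 less the opposing 10 gives net 73, which does reach 73, so (e) meets the standard.
  Stage II.1 carried; the burden shifts to the licensee.
At Stage II.2 the licensee must meet the preponderance of the evidence (weight exceeds 52): on (f) the weight is 58 less the opposing 11 gives net 47, which does not exceed 52, so (f) does not meet the standard.
  Not every element is met, so the licensee fails to carry Stage II.2.
So the complainant prevails on this issue.
— Issue III —
Stage III.1 — burden on complainant; standard: the preponderance of the evidence (weight is at least 54).
    (g): 57 ≥ 54 [met]
  The complainant carries Stage III.1; the licensee now bears the burden.
Stage III.2 — burden on licensee; standard: clear and convincing evidence (weight exceeds 76).
    (h): 81 − 5 = 76 ≤ 76 [not met]
  The licensee does not carry Stage III.2.
The analysis ends at Stage III.2; the complainant prevails on this issue.
Per-issue: Issue I → licensee; Issue II → complainant; Issue III → complainant. The complainant must prevail on every issue; overall, the licensee prevails.

licensee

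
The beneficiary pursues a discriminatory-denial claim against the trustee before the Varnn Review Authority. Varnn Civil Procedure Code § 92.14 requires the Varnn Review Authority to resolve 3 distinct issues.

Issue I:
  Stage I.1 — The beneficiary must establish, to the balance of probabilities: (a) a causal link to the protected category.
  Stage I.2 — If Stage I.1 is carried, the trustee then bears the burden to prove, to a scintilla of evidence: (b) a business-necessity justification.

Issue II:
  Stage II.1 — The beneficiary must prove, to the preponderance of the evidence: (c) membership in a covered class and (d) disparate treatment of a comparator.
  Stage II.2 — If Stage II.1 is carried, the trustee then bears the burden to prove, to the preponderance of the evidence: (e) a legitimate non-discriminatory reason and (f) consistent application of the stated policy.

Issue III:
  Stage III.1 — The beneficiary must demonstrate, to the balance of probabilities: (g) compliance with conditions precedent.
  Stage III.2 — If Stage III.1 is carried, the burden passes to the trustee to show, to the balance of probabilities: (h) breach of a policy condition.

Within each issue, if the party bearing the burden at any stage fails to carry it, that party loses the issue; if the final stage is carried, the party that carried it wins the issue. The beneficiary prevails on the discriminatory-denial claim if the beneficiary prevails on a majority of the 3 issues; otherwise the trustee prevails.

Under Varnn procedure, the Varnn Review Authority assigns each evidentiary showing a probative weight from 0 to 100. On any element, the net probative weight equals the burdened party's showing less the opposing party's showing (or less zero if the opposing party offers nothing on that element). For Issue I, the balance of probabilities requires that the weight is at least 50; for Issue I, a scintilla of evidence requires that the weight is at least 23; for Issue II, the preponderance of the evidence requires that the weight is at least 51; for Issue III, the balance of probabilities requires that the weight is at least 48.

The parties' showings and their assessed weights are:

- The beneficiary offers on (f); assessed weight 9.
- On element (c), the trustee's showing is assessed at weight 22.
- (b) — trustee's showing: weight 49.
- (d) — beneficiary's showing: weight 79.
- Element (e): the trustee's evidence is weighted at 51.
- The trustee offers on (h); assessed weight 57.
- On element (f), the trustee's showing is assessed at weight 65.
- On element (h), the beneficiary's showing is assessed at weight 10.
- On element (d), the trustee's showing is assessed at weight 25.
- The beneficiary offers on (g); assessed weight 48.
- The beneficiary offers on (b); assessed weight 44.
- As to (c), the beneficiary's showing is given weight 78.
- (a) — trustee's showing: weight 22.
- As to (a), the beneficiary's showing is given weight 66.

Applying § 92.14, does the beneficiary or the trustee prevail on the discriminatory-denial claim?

— Issue I —
At Stage I.1 the beneficiary must meet the balance of probabilities (weight is at least 50): on (a) the weight is 66 less the opposing 22 gives net 44, < 50, so (a) does not meet the standard.
  The beneficiary does not carry Stage I.1.
The trustee prevails on this issue.
— Issue II —
Stage II.1 (beneficiary, the preponderance of the evidence, weight is at least 51): (c) net 78−22=56 ≥ 51 — meets; (d) net 79−25=54 ≥ 51 — meets.
  Stage II.1 is satisfied; the onus moves to the trustee.
Stage II.2 (trustee, the preponderance of the evidence, weight is at least 51): (e) 51 ≥ 51 — meets; (f) net 65−9=56 ≥ 51 — meets.
  The trustee carries the last stage.
Every stage carried; the trustee prevails on this issue.
— Issue III —
Stage III.1 (beneficiary, the balance of probabilities, weight is at least 48): (g) 48 ≥ 48 — meets.
  Stage III.1 is satisfied; the onus moves to the trustee.
Stage III.2 (trustee, the balance of probabilities, weight is at least 48): (h) net 57−10=47 < 48 — fails.
  Stage III.2 not carried; the trustee fails its burden.
The beneficiary prevails on this issue.
Per-issue: Issue I → trustee; Issue II → trustee; Issue III → beneficiary. The beneficiary must prevail on a majority of issues; overall, the trustee prevails.

trustee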